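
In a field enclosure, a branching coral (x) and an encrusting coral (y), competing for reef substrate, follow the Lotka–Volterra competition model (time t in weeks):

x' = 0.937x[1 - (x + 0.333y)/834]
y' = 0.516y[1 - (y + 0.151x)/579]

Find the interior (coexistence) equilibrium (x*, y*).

x* ≈ 675, y* ≈ 477

Setting both brackets to zero gives the nullclines x + 0.333y = 834 and 0.151x + y = 579.
Substituting y = 579 - 0.151x into the first: x(1 - 0.333·0.151) = 834 - 0.333·579.
So x* = 641/0.95 = 675, and then y* = 579 - 0.151·675 = 477.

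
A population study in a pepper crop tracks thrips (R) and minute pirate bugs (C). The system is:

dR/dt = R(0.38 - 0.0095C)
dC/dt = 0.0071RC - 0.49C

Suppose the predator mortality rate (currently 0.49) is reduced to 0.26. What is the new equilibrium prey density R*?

R* ≈ 36.6

At the interior fixed point, setting dC/dt = 0 with C > 0 fixes R* = (predator death rate)/(RC coefficient) — independent of the other coefficients.
With the change, R* = 0.26/0.0071 = 36.6; it falls from 69.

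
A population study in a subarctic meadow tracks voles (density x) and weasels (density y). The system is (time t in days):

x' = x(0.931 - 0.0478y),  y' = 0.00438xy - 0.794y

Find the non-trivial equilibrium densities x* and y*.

Set dy/dt = 0 with y > 0: 0.00438x - 0.794 = 0, so x* = 0.794/0.00438 = 181.
Set dx/dt = 0 with x > 0: 0.931 - 0.0478y = 0, so y* = 0.931/0.0478 = 19.5.

x* ≈ 181, y* ≈ 19.5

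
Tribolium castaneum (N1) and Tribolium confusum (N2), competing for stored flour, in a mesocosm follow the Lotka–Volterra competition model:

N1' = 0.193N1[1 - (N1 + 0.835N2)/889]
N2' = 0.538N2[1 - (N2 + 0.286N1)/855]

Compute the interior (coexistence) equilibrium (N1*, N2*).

Setting both brackets to zero gives the nullclines N1 + 0.835N2 = 889 and 0.286N1 + N2 = 855.
Substituting N2 = 855 - 0.286N1 into the first: N1(1 - 0.835·0.286) = 889 - 0.835·855.
So N1* = 175/0.761 = 230, and then N2* = 855 - 0.286·230 = 789.

N1* ≈ 230, N2* ≈ 789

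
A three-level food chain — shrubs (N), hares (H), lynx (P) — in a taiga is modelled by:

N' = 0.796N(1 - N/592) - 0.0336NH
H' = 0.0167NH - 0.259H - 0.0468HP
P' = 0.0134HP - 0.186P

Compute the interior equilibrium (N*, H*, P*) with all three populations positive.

From dP/dt = 0: 0.0134H* = 0.186, so H* = 13.9.
From dN/dt = 0: 0.796(1 - N*/592) = 0.0336·13.9, giving N* = 592·(1 - 0.586) = 245.
From dH/dt = 0: 0.0167·245 - 0.259 = 0.0468P*, so P* = 3.83/0.0468 = 81.9.

N* ≈ 245, H* ≈ 13.9, P* ≈ 81.9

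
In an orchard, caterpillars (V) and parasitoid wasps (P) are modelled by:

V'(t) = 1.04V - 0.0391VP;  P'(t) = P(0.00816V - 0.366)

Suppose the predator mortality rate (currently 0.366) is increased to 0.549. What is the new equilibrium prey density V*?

V* ≈ 67.3

At the interior fixed point, setting dP/dt = 0 with P > 0 fixes V* = (predator death rate)/(VP coefficient) — independent of the other coefficients.
With the change, V* = 0.549/0.00816 = 67.3; it rises from 44.9.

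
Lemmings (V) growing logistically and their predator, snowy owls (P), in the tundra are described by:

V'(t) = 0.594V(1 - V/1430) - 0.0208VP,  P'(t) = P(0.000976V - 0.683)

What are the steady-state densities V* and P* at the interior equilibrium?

V* ≈ 700, P* ≈ 14.6

From dP/dt = 0 with P > 0: 0.000976V* = 0.683, so V* = 700.
Substitute into dV/dt = 0: 0.594(1 - 700/1430) = 0.0208P*.
The bracket is 0.511, giving P* = 0.303/0.0208 = 14.6.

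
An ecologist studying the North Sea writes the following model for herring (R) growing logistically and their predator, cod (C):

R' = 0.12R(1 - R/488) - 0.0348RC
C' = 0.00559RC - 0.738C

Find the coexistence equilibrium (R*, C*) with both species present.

R* ≈ 132, C* ≈ 2.52

From dC/dt = 0 with C > 0: 0.00559R* = 0.738, so R* = 132.
Substitute into dR/dt = 0: 0.12(1 - 132/488) = 0.0348C*.
The bracket is 0.729, giving C* = 0.0875/0.0348 = 2.52.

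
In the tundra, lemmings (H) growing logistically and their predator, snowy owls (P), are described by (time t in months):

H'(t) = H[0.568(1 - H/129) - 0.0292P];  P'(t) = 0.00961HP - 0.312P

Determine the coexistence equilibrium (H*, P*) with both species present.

From dP/dt = 0 with P > 0: 0.00961H* = 0.312, so H* = 32.5.
Substitute into dH/dt = 0: 0.568(1 - 32.5/129) = 0.0292P*.
The bracket is 0.748, giving P* = 0.425/0.0292 = 14.6.

H* ≈ 32.5, P* ≈ 14.6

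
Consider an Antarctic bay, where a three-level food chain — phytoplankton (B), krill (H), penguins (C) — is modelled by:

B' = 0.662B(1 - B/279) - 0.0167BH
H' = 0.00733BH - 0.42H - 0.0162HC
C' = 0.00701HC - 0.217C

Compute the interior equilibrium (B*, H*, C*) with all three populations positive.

From dC/dt = 0: 0.00701H* = 0.217, so H* = 31.
From dB/dt = 0: 0.662(1 - B*/279) = 0.0167·31, giving B* = 279·(1 - 0.781) = 61.1.
From dH/dt = 0: 0.00733·61.1 - 0.42 = 0.0162C*, so C* = 0.0281/0.0162 = 1.73.

B* ≈ 61.1, H* ≈ 31, C* ≈ 1.73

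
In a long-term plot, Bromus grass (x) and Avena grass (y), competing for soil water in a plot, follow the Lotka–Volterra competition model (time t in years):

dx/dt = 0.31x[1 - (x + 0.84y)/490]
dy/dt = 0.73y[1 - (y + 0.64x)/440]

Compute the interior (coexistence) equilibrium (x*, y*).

x* ≈ 260, y* ≈ 273

Setting both brackets to zero gives the nullclines x + 0.84y = 490 and 0.64x + y = 440.
Substituting y = 440 - 0.64x into the first: x(1 - 0.84·0.64) = 490 - 0.84·440.
So x* = 120/0.462 = 260, and then y* = 440 - 0.64·260 = 273.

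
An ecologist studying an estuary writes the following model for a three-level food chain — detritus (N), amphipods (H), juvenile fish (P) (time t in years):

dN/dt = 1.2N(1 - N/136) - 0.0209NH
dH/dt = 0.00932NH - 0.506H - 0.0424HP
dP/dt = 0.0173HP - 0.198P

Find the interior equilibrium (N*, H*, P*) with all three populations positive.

From dP/dt = 0: 0.0173H* = 0.198, so H* = 11.4.
From dN/dt = 0: 1.2(1 - N*/136) = 0.0209·11.4, giving N* = 136·(1 - 0.199) = 109.
From dH/dt = 0: 0.00932·109 - 0.506 = 0.0424P*, so P* = 0.509/0.0424 = 12.

N* ≈ 109, H* ≈ 11.4, P* ≈ 12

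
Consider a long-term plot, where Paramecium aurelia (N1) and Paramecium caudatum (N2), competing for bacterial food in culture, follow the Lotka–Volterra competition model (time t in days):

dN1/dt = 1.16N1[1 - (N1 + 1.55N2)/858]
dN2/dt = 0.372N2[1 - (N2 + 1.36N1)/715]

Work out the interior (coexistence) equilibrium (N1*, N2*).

Setting both brackets to zero gives the nullclines N1 + 1.55N2 = 858 and 1.36N1 + N2 = 715.
Substituting N2 = 715 - 1.36N1 into the first: N1(1 - 1.55·1.36) = 858 - 1.55·715.
So N1* = -250/-1.11 = 226, and then N2* = 715 - 1.36·226 = 408.

N1* ≈ 226, N2* ≈ 408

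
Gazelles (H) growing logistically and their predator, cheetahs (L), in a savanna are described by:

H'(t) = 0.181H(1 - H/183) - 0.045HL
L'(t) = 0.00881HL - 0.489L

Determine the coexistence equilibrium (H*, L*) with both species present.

H* ≈ 55.5, L* ≈ 2.8

From dL/dt = 0 with L > 0: 0.00881H* = 0.489, so H* = 55.5.
Substitute into dH/dt = 0: 0.181(1 - 55.5/183) = 0.045L*.
The bracket is 0.697, giving L* = 0.126/0.045 = 2.8.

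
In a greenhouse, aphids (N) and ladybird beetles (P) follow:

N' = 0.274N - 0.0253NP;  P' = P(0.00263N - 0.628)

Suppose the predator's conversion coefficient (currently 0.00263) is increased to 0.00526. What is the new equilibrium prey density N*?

N* ≈ 119

At the interior fixed point, setting dP/dt = 0 with P > 0 fixes N* = (predator death rate)/(NP coefficient) — independent of the other coefficients.
With the change, N* = 0.628/0.00526 = 119; it falls from 239.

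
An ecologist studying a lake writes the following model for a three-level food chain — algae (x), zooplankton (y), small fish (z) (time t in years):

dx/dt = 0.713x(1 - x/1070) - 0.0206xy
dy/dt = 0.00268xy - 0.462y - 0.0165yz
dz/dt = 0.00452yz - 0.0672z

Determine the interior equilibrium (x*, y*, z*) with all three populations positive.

x* ≈ 610, y* ≈ 14.9, z* ≈ 71.1

From dz/dt = 0: 0.00452y* = 0.0672, so y* = 14.9.
From dx/dt = 0: 0.713(1 - x*/1070) = 0.0206·14.9, giving x* = 1070·(1 - 0.43) = 610.
From dy/dt = 0: 0.00268·610 - 0.462 = 0.0165z*, so z* = 1.17/0.0165 = 71.1.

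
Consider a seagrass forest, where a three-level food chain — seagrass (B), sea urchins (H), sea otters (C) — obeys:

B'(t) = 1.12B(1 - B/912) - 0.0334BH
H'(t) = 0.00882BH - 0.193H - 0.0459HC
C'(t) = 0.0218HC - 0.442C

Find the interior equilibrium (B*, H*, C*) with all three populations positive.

From dC/dt = 0: 0.0218H* = 0.442, so H* = 20.3.
From dB/dt = 0: 1.12(1 - B*/912) = 0.0334·20.3, giving B* = 912·(1 - 0.605) = 361.
From dH/dt = 0: 0.00882·361 - 0.193 = 0.0459C*, so C* = 2.99/0.0459 = 65.1.

B* ≈ 361, H* ≈ 20.3, C* ≈ 65.1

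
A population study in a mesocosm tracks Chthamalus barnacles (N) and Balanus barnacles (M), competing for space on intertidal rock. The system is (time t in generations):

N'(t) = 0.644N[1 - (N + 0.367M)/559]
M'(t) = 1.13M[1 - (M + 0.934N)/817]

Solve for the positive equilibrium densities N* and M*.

Setting both brackets to zero gives the nullclines N + 0.367M = 559 and 0.934N + M = 817.
Substituting M = 817 - 0.934N into the first: N(1 - 0.367·0.934) = 559 - 0.367·817.
So N* = 259/0.657 = 394, and then M* = 817 - 0.934·394 = 449.

N* ≈ 394, M* ≈ 449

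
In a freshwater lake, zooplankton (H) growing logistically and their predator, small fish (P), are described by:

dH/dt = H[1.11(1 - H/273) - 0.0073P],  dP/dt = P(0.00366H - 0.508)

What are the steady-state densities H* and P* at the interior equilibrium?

H* ≈ 139, P* ≈ 74.7

From dP/dt = 0 with P > 0: 0.00366H* = 0.508, so H* = 139.
Substitute into dH/dt = 0: 1.11(1 - 139/273) = 0.0073P*.
The bracket is 0.492, giving P* = 0.546/0.0073 = 74.7.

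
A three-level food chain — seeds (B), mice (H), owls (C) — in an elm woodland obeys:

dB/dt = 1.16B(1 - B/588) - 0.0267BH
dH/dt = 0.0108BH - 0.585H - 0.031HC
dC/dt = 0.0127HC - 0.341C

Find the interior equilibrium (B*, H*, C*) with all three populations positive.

From dC/dt = 0: 0.0127H* = 0.341, so H* = 26.9.
From dB/dt = 0: 1.16(1 - B*/588) = 0.0267·26.9, giving B* = 588·(1 - 0.618) = 225.
From dH/dt = 0: 0.0108·225 - 0.585 = 0.031C*, so C* = 1.84/0.031 = 59.4.

B* ≈ 225, H* ≈ 26.9, C* ≈ 59.4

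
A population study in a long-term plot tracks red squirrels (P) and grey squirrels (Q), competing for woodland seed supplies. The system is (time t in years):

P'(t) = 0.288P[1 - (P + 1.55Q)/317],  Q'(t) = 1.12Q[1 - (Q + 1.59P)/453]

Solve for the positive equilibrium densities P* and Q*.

P* ≈ 263, Q* ≈ 34.8

Setting both brackets to zero gives the nullclines P + 1.55Q = 317 and 1.59P + Q = 453.
Substituting Q = 453 - 1.59P into the first: P(1 - 1.55·1.59) = 317 - 1.55·453.
So P* = -385/-1.46 = 263, and then Q* = 453 - 1.59·263 = 34.8.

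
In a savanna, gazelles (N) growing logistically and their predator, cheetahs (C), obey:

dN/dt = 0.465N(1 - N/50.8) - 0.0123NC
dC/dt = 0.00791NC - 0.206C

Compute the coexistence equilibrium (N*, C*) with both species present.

N* ≈ 26, C* ≈ 18.4

From dC/dt = 0 with C > 0: 0.00791N* = 0.206, so N* = 26.
Substitute into dN/dt = 0: 0.465(1 - 26/50.8) = 0.0123C*.
The bracket is 0.487, giving C* = 0.227/0.0123 = 18.4.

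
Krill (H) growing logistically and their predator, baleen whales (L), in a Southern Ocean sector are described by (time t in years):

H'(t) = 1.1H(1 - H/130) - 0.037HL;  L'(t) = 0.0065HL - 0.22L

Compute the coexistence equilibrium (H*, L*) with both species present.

H* ≈ 33.8, L* ≈ 22

From dL/dt = 0 with L > 0: 0.0065H* = 0.22, so H* = 33.8.
Substitute into dH/dt = 0: 1.1(1 - 33.8/130) = 0.037L*.
The bracket is 0.74, giving L* = 0.814/0.037 = 22.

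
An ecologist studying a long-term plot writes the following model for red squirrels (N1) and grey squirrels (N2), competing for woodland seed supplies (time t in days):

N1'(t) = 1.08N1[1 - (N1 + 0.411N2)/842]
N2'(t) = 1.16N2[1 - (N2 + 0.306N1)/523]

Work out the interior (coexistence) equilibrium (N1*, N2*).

N1* ≈ 717, N2* ≈ 304

Setting both brackets to zero gives the nullclines N1 + 0.411N2 = 842 and 0.306N1 + N2 = 523.
Substituting N2 = 523 - 0.306N1 into the first: N1(1 - 0.411·0.306) = 842 - 0.411·523.
So N1* = 627/0.874 = 717, and then N2* = 523 - 0.306·717 = 304.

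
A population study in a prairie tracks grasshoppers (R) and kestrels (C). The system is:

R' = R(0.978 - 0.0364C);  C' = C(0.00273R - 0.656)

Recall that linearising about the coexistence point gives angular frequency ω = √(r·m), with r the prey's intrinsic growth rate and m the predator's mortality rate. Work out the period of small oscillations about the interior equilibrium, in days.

T ≈ 7.84 days

Here r = 0.978 and m = 0.656, so r·m = 0.642.
ω = √0.642 = 0.801 per day, hence T = 2π/ω ≈ 7.84 days.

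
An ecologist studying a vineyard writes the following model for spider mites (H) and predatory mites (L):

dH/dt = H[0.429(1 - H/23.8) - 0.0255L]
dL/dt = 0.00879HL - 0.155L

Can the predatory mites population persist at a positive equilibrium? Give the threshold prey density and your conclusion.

The predator equation gives dL/dt > 0 only when H > 0.155/0.00879 = 17.6.
Without the predator, H → K = 23.8. Since 23.8 > 17.6, the predator can invade and persist.

Threshold H = 17.6; K > 17.6, so yes, the predator persists.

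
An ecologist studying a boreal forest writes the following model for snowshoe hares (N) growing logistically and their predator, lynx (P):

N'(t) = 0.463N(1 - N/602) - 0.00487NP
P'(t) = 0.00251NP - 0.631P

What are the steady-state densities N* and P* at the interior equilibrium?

From dP/dt = 0 with P > 0: 0.00251N* = 0.631, so N* = 251.
Substitute into dN/dt = 0: 0.463(1 - 251/602) = 0.00487P*.
The bracket is 0.582, giving P* = 0.27/0.00487 = 55.4.

N* ≈ 251, P* ≈ 55.4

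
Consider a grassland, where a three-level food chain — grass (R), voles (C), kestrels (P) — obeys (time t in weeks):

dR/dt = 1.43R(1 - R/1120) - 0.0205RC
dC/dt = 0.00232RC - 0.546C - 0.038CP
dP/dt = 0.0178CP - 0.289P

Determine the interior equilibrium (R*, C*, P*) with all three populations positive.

From dP/dt = 0: 0.0178C* = 0.289, so C* = 16.2.
From dR/dt = 0: 1.43(1 - R*/1120) = 0.0205·16.2, giving R* = 1120·(1 - 0.233) = 859.
From dC/dt = 0: 0.00232·859 - 0.546 = 0.038P*, so P* = 1.45/0.038 = 38.1.

R* ≈ 859, C* ≈ 16.2, P* ≈ 38.1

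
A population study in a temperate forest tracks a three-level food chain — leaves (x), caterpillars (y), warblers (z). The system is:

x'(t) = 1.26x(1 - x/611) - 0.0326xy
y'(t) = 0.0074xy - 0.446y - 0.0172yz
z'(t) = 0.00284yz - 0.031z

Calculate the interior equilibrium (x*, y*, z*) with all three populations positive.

From dz/dt = 0: 0.00284y* = 0.031, so y* = 10.9.
From dx/dt = 0: 1.26(1 - x*/611) = 0.0326·10.9, giving x* = 611·(1 - 0.282) = 438.
From dy/dt = 0: 0.0074·438 - 0.446 = 0.0172z*, so z* = 2.8/0.0172 = 163.

x* ≈ 438, y* ≈ 10.9, z* ≈ 163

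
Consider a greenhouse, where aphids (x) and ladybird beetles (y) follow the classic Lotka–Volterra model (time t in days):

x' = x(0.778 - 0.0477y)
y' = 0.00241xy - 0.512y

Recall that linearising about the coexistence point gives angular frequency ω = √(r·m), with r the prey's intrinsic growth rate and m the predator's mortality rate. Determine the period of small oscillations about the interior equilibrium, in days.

T ≈ 9.96 days

Here r = 0.778 and m = 0.512, so r·m = 0.398.
ω = √0.398 = 0.631 per day, hence T = 2π/ω ≈ 9.96 days.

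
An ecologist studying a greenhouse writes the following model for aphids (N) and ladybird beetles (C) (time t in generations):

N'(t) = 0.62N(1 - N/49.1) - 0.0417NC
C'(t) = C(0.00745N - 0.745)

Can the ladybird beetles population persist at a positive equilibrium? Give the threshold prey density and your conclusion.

Threshold N = 100; K < 100, so no, the predator goes extinct.

The predator equation gives dC/dt > 0 only when N > 0.745/0.00745 = 100.
Without the predator, N → K = 49.1. Since 49.1 < 100, the predator cannot invade.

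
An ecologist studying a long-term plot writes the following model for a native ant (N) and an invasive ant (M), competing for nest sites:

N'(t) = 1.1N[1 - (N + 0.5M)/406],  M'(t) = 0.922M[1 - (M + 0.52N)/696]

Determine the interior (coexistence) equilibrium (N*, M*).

N* ≈ 78.4, M* ≈ 655

Setting both brackets to zero gives the nullclines N + 0.5M = 406 and 0.52N + M = 696.
Substituting M = 696 - 0.52N into the first: N(1 - 0.5·0.52) = 406 - 0.5·696.
So N* = 58/0.74 = 78.4, and then M* = 696 - 0.52·78.4 = 655.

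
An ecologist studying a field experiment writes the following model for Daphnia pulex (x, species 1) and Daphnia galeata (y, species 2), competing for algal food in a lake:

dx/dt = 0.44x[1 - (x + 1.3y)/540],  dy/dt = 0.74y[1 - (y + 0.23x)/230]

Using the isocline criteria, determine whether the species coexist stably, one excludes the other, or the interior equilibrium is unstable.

Compare the nullcline intercepts: K1/α12 = 540/1.3 = 415 > K2 = 230; K2/α21 = 230/0.23 = 1000 > K1 = 540.
Since both inequalities hold, each species can invade when rare, so the interior equilibrium is stable.

stable coexistence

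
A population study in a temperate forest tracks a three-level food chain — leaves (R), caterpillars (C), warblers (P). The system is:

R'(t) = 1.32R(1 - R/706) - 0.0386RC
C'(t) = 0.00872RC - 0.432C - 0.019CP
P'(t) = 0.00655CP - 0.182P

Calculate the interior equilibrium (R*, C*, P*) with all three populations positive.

R* ≈ 132, C* ≈ 27.8, P* ≈ 38

From dP/dt = 0: 0.00655C* = 0.182, so C* = 27.8.
From dR/dt = 0: 1.32(1 - R*/706) = 0.0386·27.8, giving R* = 706·(1 - 0.813) = 132.
From dC/dt = 0: 0.00872·132 - 0.432 = 0.019P*, so P* = 0.722/0.019 = 38.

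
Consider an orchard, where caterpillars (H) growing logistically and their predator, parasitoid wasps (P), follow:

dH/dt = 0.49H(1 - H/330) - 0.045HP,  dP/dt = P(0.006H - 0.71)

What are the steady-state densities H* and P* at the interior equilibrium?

H* ≈ 118, P* ≈ 6.98

From dP/dt = 0 with P > 0: 0.006H* = 0.71, so H* = 118.
Substitute into dH/dt = 0: 0.49(1 - 118/330) = 0.045P*.
The bracket is 0.641, giving P* = 0.314/0.045 = 6.98.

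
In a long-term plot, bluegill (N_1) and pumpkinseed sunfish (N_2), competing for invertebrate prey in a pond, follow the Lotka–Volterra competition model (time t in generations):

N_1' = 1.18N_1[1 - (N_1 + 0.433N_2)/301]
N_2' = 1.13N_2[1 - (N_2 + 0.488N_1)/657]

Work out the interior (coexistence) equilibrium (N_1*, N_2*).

N_1* ≈ 20.9, N_2* ≈ 647

Setting both brackets to zero gives the nullclines N_1 + 0.433N_2 = 301 and 0.488N_1 + N_2 = 657.
Substituting N_2 = 657 - 0.488N_1 into the first: N_1(1 - 0.433·0.488) = 301 - 0.433·657.
So N_1* = 16.5/0.789 = 20.9, and then N_2* = 657 - 0.488·20.9 = 647.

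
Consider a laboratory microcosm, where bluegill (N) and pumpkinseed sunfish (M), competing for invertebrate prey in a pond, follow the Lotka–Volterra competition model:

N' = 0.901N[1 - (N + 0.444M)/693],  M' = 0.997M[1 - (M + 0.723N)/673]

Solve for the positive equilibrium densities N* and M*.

Setting both brackets to zero gives the nullclines N + 0.444M = 693 and 0.723N + M = 673.
Substituting M = 673 - 0.723N into the first: N(1 - 0.444·0.723) = 693 - 0.444·673.
So N* = 394/0.679 = 581, and then M* = 673 - 0.723·581 = 253.

N* ≈ 581, M* ≈ 253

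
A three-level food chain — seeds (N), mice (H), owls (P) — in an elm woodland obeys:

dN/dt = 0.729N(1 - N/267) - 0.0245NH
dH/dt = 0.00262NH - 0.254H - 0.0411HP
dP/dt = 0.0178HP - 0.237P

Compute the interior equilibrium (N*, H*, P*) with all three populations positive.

From dP/dt = 0: 0.0178H* = 0.237, so H* = 13.3.
From dN/dt = 0: 0.729(1 - N*/267) = 0.0245·13.3, giving N* = 267·(1 - 0.447) = 148.
From dH/dt = 0: 0.00262·148 - 0.254 = 0.0411P*, so P* = 0.133/0.0411 = 3.22.

N* ≈ 148, H* ≈ 13.3, P* ≈ 3.22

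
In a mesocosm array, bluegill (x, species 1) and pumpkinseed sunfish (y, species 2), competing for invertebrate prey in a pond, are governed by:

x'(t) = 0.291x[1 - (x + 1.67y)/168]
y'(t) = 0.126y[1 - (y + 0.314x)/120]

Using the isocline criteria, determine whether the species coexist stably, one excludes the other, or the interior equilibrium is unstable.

species 2 excludes species 1

Compare the nullcline intercepts: K1/α12 = 168/1.67 = 101 < K2 = 120; K2/α21 = 120/0.314 = 382 > K1 = 168.
Since the inequalities point opposite ways, species 2 can invade but species 1 cannot.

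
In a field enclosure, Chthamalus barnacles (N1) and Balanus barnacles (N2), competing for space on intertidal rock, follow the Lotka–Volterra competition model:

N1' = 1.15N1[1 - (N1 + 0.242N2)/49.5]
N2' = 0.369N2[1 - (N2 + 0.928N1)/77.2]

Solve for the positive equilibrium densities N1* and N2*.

Setting both brackets to zero gives the nullclines N1 + 0.242N2 = 49.5 and 0.928N1 + N2 = 77.2.
Substituting N2 = 77.2 - 0.928N1 into the first: N1(1 - 0.242·0.928) = 49.5 - 0.242·77.2.
So N1* = 30.8/0.775 = 39.7, and then N2* = 77.2 - 0.928·39.7 = 40.3.

N1* ≈ 39.7, N2* ≈ 40.3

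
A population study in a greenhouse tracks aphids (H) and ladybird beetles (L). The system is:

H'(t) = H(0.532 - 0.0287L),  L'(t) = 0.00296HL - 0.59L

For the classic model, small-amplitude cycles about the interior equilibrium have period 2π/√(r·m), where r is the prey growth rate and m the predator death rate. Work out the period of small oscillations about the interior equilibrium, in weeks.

T ≈ 11.2 weeks

Here r = 0.532 and m = 0.59, so r·m = 0.314.
ω = √0.314 = 0.56 per week, hence T = 2π/ω ≈ 11.2 weeks.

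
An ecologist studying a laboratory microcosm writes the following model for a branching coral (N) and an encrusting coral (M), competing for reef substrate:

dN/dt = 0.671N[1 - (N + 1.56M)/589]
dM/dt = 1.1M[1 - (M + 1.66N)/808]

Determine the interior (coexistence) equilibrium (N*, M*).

Setting both brackets to zero gives the nullclines N + 1.56M = 589 and 1.66N + M = 808.
Substituting M = 808 - 1.66N into the first: N(1 - 1.56·1.66) = 589 - 1.56·808.
So N* = -671/-1.59 = 422, and then M* = 808 - 1.66·422 = 107.

N* ≈ 422, M* ≈ 107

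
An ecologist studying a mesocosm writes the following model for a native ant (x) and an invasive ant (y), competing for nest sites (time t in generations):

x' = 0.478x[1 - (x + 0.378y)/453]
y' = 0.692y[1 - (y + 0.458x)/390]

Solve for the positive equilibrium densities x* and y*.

Setting both brackets to zero gives the nullclines x + 0.378y = 453 and 0.458x + y = 390.
Substituting y = 390 - 0.458x into the first: x(1 - 0.378·0.458) = 453 - 0.378·390.
So x* = 306/0.827 = 370, and then y* = 390 - 0.458·370 = 221.

x* ≈ 370, y* ≈ 221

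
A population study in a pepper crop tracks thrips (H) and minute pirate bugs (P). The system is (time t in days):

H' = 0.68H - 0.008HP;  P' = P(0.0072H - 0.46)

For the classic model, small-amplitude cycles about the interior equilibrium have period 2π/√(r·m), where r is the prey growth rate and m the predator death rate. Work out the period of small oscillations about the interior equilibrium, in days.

T ≈ 11.2 days

Here r = 0.68 and m = 0.46, so r·m = 0.313.
ω = √0.313 = 0.559 per day, hence T = 2π/ω ≈ 11.2 days.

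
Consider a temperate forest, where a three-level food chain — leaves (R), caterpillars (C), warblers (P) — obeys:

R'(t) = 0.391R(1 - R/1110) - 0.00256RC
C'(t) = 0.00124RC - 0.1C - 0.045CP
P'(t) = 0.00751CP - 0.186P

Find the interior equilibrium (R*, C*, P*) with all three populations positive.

From dP/dt = 0: 0.00751C* = 0.186, so C* = 24.8.
From dR/dt = 0: 0.391(1 - R*/1110) = 0.00256·24.8, giving R* = 1110·(1 - 0.162) = 930.
From dC/dt = 0: 0.00124·930 - 0.1 = 0.045P*, so P* = 1.05/0.045 = 23.4.

R* ≈ 930, C* ≈ 24.8, P* ≈ 23.4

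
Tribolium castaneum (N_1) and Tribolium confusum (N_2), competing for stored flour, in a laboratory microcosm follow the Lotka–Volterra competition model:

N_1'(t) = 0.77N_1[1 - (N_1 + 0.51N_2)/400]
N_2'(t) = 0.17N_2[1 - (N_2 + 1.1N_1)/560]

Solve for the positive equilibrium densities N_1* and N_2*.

Setting both brackets to zero gives the nullclines N_1 + 0.51N_2 = 400 and 1.1N_1 + N_2 = 560.
Substituting N_2 = 560 - 1.1N_1 into the first: N_1(1 - 0.51·1.1) = 400 - 0.51·560.
So N_1* = 114/0.439 = 261, and then N_2* = 560 - 1.1·261 = 273.

N_1* ≈ 261, N_2* ≈ 273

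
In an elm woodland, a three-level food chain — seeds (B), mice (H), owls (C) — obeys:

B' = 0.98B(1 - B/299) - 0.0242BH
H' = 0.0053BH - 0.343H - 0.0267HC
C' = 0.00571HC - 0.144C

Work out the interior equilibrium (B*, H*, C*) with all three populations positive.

B* ≈ 113, H* ≈ 25.2, C* ≈ 9.54

From dC/dt = 0: 0.00571H* = 0.144, so H* = 25.2.
From dB/dt = 0: 0.98(1 - B*/299) = 0.0242·25.2, giving B* = 299·(1 - 0.623) = 113.
From dH/dt = 0: 0.0053·113 - 0.343 = 0.0267C*, so C* = 0.255/0.0267 = 9.54.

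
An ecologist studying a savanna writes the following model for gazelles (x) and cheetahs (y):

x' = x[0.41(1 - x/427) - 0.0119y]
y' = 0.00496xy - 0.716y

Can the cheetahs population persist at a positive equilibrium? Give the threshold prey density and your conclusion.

The predator equation gives dy/dt > 0 only when x > 0.716/0.00496 = 144.
Without the predator, x → K = 427. Since 427 > 144, the predator can invade and persist.

Threshold x = 144; K > 144, so yes, the predator persists.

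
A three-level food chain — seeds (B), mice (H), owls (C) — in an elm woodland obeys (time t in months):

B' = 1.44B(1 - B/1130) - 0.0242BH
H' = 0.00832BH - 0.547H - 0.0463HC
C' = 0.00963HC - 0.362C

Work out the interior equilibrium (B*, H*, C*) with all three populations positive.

B* ≈ 416, H* ≈ 37.6, C* ≈ 63

From dC/dt = 0: 0.00963H* = 0.362, so H* = 37.6.
From dB/dt = 0: 1.44(1 - B*/1130) = 0.0242·37.6, giving B* = 1130·(1 - 0.632) = 416.
From dH/dt = 0: 0.00832·416 - 0.547 = 0.0463C*, so C* = 2.92/0.0463 = 63.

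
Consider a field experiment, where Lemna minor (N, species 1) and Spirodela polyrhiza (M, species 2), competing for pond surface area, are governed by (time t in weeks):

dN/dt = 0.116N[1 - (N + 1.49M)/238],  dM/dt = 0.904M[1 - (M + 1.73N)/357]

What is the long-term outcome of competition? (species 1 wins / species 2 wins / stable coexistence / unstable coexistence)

Compare the nullcline intercepts: K1/α12 = 238/1.49 = 160 < K2 = 357; K2/α21 = 357/1.73 = 206 < K1 = 238.
Since both are reversed, neither can invade when rare; the interior point is a saddle.

unstable coexistence (outcome depends on initial conditions)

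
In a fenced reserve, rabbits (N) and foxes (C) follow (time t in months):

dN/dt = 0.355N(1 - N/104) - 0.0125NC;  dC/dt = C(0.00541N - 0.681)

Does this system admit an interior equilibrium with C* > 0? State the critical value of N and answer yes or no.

The predator equation gives dC/dt > 0 only when N > 0.681/0.00541 = 126.
Without the predator, N → K = 104. Since 104 < 126, the predator cannot invade.

Threshold N = 126; K < 126, so no, the predator goes extinct.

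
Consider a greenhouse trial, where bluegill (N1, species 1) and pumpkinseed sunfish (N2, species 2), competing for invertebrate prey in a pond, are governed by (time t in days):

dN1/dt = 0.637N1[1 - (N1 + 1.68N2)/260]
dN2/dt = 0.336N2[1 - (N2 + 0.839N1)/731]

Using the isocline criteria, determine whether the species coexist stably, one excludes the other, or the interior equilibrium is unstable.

Compare the nullcline intercepts: K1/α12 = 260/1.68 = 155 < K2 = 731; K2/α21 = 731/0.839 = 871 > K1 = 260.
Since the inequalities point opposite ways, species 2 can invade but species 1 cannot.

species 2 excludes species 1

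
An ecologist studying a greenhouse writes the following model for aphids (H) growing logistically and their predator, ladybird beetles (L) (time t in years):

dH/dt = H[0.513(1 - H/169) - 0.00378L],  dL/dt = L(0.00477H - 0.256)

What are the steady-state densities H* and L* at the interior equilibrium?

From dL/dt = 0 with L > 0: 0.00477H* = 0.256, so H* = 53.7.
Substitute into dH/dt = 0: 0.513(1 - 53.7/169) = 0.00378L*.
The bracket is 0.682, giving L* = 0.35/0.00378 = 92.6.

H* ≈ 53.7, L* ≈ 92.6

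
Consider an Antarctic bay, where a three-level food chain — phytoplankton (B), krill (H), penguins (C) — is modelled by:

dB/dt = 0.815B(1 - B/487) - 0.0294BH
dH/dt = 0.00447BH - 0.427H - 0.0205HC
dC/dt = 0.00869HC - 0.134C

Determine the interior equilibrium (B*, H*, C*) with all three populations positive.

From dC/dt = 0: 0.00869H* = 0.134, so H* = 15.4.
From dB/dt = 0: 0.815(1 - B*/487) = 0.0294·15.4, giving B* = 487·(1 - 0.556) = 216.
From dH/dt = 0: 0.00447·216 - 0.427 = 0.0205C*, so C* = 0.539/0.0205 = 26.3.

B* ≈ 216, H* ≈ 15.4, C* ≈ 26.3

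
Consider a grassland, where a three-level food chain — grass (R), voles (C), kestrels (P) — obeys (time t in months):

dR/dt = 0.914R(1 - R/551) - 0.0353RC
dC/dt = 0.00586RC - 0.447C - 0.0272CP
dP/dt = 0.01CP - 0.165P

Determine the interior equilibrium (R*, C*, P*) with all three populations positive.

R* ≈ 200, C* ≈ 16.5, P* ≈ 26.6

From dP/dt = 0: 0.01C* = 0.165, so C* = 16.5.
From dR/dt = 0: 0.914(1 - R*/551) = 0.0353·16.5, giving R* = 551·(1 - 0.637) = 200.
From dC/dt = 0: 0.00586·200 - 0.447 = 0.0272P*, so P* = 0.724/0.0272 = 26.6.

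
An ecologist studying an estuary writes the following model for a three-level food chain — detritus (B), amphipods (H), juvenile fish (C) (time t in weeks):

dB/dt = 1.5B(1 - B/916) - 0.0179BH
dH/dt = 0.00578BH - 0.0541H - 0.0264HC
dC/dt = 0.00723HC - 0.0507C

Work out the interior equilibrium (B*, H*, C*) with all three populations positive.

B* ≈ 839, H* ≈ 7.01, C* ≈ 182

From dC/dt = 0: 0.00723H* = 0.0507, so H* = 7.01.
From dB/dt = 0: 1.5(1 - B*/916) = 0.0179·7.01, giving B* = 916·(1 - 0.0837) = 839.
From dH/dt = 0: 0.00578·839 - 0.0541 = 0.0264C*, so C* = 4.8/0.0264 = 182.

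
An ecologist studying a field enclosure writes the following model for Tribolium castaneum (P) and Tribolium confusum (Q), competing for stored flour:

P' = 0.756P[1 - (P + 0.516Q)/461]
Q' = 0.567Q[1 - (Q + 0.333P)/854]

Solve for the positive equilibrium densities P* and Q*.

P* ≈ 24.6, Q* ≈ 846

Setting both brackets to zero gives the nullclines P + 0.516Q = 461 and 0.333P + Q = 854.
Substituting Q = 854 - 0.333P into the first: P(1 - 0.516·0.333) = 461 - 0.516·854.
So P* = 20.3/0.828 = 24.6, and then Q* = 854 - 0.333·24.6 = 846.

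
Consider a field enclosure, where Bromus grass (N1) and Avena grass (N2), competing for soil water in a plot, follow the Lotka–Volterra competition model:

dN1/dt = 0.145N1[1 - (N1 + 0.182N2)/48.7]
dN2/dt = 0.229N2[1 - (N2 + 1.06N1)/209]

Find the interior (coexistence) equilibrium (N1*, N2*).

Setting both brackets to zero gives the nullclines N1 + 0.182N2 = 48.7 and 1.06N1 + N2 = 209.
Substituting N2 = 209 - 1.06N1 into the first: N1(1 - 0.182·1.06) = 48.7 - 0.182·209.
So N1* = 10.7/0.807 = 13.2, and then N2* = 209 - 1.06·13.2 = 195.

N1* ≈ 13.2, N2* ≈ 195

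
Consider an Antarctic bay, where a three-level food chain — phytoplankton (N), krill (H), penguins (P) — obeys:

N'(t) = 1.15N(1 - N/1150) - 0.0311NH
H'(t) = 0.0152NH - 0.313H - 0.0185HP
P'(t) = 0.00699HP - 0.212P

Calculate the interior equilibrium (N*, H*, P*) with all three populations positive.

From dP/dt = 0: 0.00699H* = 0.212, so H* = 30.3.
From dN/dt = 0: 1.15(1 - N*/1150) = 0.0311·30.3, giving N* = 1150·(1 - 0.82) = 207.
From dH/dt = 0: 0.0152·207 - 0.313 = 0.0185P*, so P* = 2.83/0.0185 = 153.

N* ≈ 207, H* ≈ 30.3, P* ≈ 153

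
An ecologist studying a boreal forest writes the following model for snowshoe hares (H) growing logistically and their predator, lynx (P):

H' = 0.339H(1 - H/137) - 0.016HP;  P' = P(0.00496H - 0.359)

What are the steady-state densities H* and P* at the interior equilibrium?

From dP/dt = 0 with P > 0: 0.00496H* = 0.359, so H* = 72.4.
Substitute into dH/dt = 0: 0.339(1 - 72.4/137) = 0.016P*.
The bracket is 0.472, giving P* = 0.16/0.016 = 9.99.

H* ≈ 72.4, P* ≈ 9.99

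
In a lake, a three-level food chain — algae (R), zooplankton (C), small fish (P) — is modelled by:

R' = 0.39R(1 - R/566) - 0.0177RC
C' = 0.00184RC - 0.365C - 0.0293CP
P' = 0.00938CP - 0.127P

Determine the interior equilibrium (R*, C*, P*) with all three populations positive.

From dP/dt = 0: 0.00938C* = 0.127, so C* = 13.5.
From dR/dt = 0: 0.39(1 - R*/566) = 0.0177·13.5, giving R* = 566·(1 - 0.614) = 218.
From dC/dt = 0: 0.00184·218 - 0.365 = 0.0293P*, so P* = 0.0365/0.0293 = 1.25.

R* ≈ 218, C* ≈ 13.5, P* ≈ 1.25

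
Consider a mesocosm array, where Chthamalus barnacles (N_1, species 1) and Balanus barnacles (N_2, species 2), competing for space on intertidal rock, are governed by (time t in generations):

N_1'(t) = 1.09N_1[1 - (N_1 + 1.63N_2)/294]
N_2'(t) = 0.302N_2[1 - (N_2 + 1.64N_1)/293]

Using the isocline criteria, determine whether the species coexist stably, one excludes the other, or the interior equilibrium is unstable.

Compare the nullcline intercepts: K1/α12 = 294/1.63 = 180 < K2 = 293; K2/α21 = 293/1.64 = 179 < K1 = 294.
Since both are reversed, neither can invade when rare; the interior point is a saddle.

unstable coexistence (outcome depends on initial conditions)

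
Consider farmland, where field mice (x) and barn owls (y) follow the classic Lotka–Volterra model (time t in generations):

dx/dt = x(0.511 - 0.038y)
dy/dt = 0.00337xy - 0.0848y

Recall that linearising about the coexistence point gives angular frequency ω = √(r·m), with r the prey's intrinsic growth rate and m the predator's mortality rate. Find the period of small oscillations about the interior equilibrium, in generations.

T ≈ 30.2 generations

Here r = 0.511 and m = 0.0848, so r·m = 0.0433.
ω = √0.0433 = 0.208 per generation, hence T = 2π/ω ≈ 30.2 generations.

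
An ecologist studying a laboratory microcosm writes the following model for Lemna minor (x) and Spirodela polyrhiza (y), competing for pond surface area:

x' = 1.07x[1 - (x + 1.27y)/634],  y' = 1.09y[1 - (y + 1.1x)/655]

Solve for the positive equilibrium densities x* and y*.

Setting both brackets to zero gives the nullclines x + 1.27y = 634 and 1.1x + y = 655.
Substituting y = 655 - 1.1x into the first: x(1 - 1.27·1.1) = 634 - 1.27·655.
So x* = -198/-0.397 = 498, and then y* = 655 - 1.1·498 = 107.

x* ≈ 498, y* ≈ 107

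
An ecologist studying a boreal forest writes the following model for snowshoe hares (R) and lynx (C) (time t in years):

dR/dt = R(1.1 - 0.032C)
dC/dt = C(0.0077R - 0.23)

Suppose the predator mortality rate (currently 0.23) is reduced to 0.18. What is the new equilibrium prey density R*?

At the interior fixed point, setting dC/dt = 0 with C > 0 fixes R* = (predator death rate)/(RC coefficient) — independent of the other coefficients.
With the change, R* = 0.18/0.0077 = 23.4; it falls from 29.9.

R* ≈ 23.4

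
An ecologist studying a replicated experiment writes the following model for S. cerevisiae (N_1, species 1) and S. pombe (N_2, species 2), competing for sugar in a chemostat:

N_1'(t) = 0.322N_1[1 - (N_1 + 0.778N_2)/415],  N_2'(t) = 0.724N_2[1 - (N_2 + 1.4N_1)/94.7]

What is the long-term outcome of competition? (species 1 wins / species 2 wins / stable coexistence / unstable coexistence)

Compare the nullcline intercepts: K1/α12 = 415/0.778 = 533 > K2 = 94.7; K2/α21 = 94.7/1.4 = 67.6 < K1 = 415.
Since the inequalities point opposite ways, species 1 can invade but species 2 cannot.

species 1 excludes species 2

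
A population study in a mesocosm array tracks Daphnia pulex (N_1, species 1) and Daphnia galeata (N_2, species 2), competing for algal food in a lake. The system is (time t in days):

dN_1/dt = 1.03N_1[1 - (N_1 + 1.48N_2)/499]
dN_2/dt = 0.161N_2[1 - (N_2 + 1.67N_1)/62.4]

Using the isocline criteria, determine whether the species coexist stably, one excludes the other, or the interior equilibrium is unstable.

Compare the nullcline intercepts: K1/α12 = 499/1.48 = 337 > K2 = 62.4; K2/α21 = 62.4/1.67 = 37.4 < K1 = 499.
Since the inequalities point opposite ways, species 1 can invade but species 2 cannot.

species 1 excludes species 2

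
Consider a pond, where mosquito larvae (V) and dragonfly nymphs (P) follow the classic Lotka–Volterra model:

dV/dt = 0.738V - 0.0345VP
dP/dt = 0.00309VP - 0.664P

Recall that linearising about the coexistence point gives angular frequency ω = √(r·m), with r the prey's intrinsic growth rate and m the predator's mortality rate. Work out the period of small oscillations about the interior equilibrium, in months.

Here r = 0.738 and m = 0.664, so r·m = 0.49.
ω = √0.49 = 0.7 per month, hence T = 2π/ω ≈ 8.98 months.

T ≈ 8.98 months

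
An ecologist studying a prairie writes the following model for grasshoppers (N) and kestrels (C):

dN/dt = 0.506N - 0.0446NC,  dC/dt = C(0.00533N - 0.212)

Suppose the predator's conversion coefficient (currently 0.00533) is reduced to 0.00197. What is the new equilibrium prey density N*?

At the interior fixed point, setting dC/dt = 0 with C > 0 fixes N* = (predator death rate)/(NC coefficient) — independent of the other coefficients.
With the change, N* = 0.212/0.00197 = 108; it rises from 39.8.

N* ≈ 108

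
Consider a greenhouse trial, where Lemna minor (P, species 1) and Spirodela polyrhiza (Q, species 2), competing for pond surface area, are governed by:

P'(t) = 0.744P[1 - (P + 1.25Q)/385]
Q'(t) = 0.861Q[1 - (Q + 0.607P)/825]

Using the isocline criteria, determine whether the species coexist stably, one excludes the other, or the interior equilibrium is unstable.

species 2 excludes species 1

Compare the nullcline intercepts: K1/α12 = 385/1.25 = 308 < K2 = 825; K2/α21 = 825/0.607 = 1360 > K1 = 385.
Since the inequalities point opposite ways, species 2 can invade but species 1 cannot.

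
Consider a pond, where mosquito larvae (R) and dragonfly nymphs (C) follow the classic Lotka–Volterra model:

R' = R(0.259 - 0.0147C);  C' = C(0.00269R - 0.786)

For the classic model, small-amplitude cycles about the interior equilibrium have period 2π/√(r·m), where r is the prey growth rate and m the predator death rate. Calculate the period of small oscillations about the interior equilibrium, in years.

T ≈ 13.9 years

Here r = 0.259 and m = 0.786, so r·m = 0.204.
ω = √0.204 = 0.451 per year, hence T = 2π/ω ≈ 13.9 years.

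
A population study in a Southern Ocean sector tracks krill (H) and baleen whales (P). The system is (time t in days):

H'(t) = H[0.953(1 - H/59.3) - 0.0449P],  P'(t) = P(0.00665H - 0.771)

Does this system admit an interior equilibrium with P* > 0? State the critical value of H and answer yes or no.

Threshold H = 116; K < 116, so no, the predator goes extinct.

The predator equation gives dP/dt > 0 only when H > 0.771/0.00665 = 116.
Without the predator, H → K = 59.3. Since 59.3 < 116, the predator cannot invade.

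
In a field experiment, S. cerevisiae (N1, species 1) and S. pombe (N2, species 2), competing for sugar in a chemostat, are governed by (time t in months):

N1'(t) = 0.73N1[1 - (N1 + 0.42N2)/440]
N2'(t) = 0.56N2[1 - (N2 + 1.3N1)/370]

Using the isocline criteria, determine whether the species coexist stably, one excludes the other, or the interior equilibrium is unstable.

species 1 excludes species 2

Compare the nullcline intercepts: K1/α12 = 440/0.42 = 1050 > K2 = 370; K2/α21 = 370/1.3 = 285 < K1 = 440.
Since the inequalities point opposite ways, species 1 can invade but species 2 cannot.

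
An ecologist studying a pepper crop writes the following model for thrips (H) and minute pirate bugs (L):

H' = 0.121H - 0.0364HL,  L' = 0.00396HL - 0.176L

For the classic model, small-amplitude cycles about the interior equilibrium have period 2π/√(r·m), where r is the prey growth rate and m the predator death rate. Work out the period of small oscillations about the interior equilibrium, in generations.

T ≈ 43.1 generations

Here r = 0.121 and m = 0.176, so r·m = 0.0213.
ω = √0.0213 = 0.146 per generation, hence T = 2π/ω ≈ 43.1 generations.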